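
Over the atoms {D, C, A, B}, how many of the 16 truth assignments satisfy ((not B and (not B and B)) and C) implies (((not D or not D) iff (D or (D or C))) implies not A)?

16

Initial set: {(((not B and (not B and B)) and C) implies (((not D or not D) iff (D or (D or C))) implies not A))}.
(((not B and (not B and B)) and C) implies (((not D or not D) iff (D or (D or C))) implies not A)): β-rule — branch into not ((not B and (not B and B)) and C)  //  (((not D or not D) iff (D or (D or C))) implies not A).
  branch 1 (add not ((not B and (not B and B)) and C)):
    not ((not B and (not B and B)) and C): β-rule — branch into not (not B and (not B and B))  //  not C.
      branch 1.1 (add not (not B and (not B and B))):
        not (not B and (not B and B)): β-rule — branch into not not B  //  not (not B and B).
          branch 1.1.1 (add not not B):
            ○ open, literals {B=T}.
          branch 1.1.2 (add not (not B and B)):
            not (not B and B): β-rule — branch into not not B  //  not B.
              branch 1.1.2.1 (add not not B):
                ○ open, literals {B=T}.
              branch 1.1.2.2 (add not B):
                ○ open, literals {B=F}.
      branch 1.2 (add not C):
        ○ open, literals {C=F}.
  branch 2 (add (((not D or not D) iff (D or (D or C))) implies not A)):
    (((not D or not D) iff (D or (D or C))) implies not A): β-rule — branch into not ((not D or not D) iff (D or (D or C)))  //  not A.
      branch 2.1 (add not ((not D or not D) iff (D or (D or C)))):
        not ((not D or not D) iff (D or (D or C))): β-rule — branch into (not D or not D), not (D or (D or C))  //  not (not D or not D), (D or (D or C)).
          branch 2.1.1 (add (not D or not D), not (D or (D or C))):
            not (D or (D or C)): α-rule — add not D, not (D or C).
            not (D or C): α-rule — add not D, not C.
            (not D or not D): β-rule — branch into not D  //  not D.
              branch 2.1.1.1 (add not D):
                ○ open, literals {C=F, D=F}.
              branch 2.1.1.2 (add not D):
                ○ open, literals {C=F, D=F}.
          branch 2.1.2 (add not (not D or not D), (D or (D or C))):
            not (not D or not D): α-rule — add not not D, not not D.
            (D or (D or C)): β-rule — branch into D  //  (D or C).
              branch 2.1.2.1 (add D):
                ○ open, literals {D=T}.
              branch 2.1.2.2 (add (D or C)):
                (D or C): β-rule — branch into D  //  C.
                  branch 2.1.2.2.1 (add D):
                    ○ open, literals {D=T}.
                  branch 2.1.2.2.2 (add C):
                    ○ open, literals {C=T, D=T}.
      branch 2.2 (add not A):
        ○ open, literals {A=F}.
0 branches closed, 10 open.
Each open branch fixes some atoms; the unmentioned ones are free. Counting distinct full assignments: branch {B=T} (D, C, A) contributes 8 new; branch {B=T} (D, C, A) contributes 0 new; branch {B=F} (D, C, A) contributes 8 new; branch {C=F} (D, A, B) contributes 0 new; branch {C=F, D=F} (A, B) contributes 0 new; branch {C=F, D=F} (A, B) contributes 0 new; branch {D=T} (C, A, B) contributes 0 new; branch {D=T} (C, A, B) contributes 0 new; branch {C=T, D=T} (A, B) contributes 0 new; branch {A=F} (D, C, B) contributes 0 new. Total: 16.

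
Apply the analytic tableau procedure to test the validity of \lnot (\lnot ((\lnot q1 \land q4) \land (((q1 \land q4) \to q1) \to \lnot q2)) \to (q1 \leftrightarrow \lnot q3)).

Assume the negation and expand:
Initial set: {F \lnot (\lnot ((\lnot q1 \land q4) \land (((q1 \land q4) \to q1) \to \lnot q2)) \to (q1 \leftrightarrow \lnot q3))}.
F \lnot (\lnot ((\lnot q1 \land q4) \land (((q1 \land q4) \to q1) \to \lnot q2)) \to (q1 \leftrightarrow \lnot q3)): β-rule — branch into F \lnot ((\lnot q1 \land q4) \land (((q1 \land q4) \to q1) \to \lnot q2))  //  T (q1 \leftrightarrow \lnot q3).
  branch 1 (add F \lnot ((\lnot q1 \land q4) \land (((q1 \land q4) \to q1) \to \lnot q2))):
    F \lnot ((\lnot q1 \land q4) \land (((q1 \land q4) \to q1) \to \lnot q2)): α-rule — add T (\lnot q1 \land q4), T (((q1 \land q4) \to q1) \to \lnot q2).
    T (\lnot q1 \land q4): α-rule — add T \lnot q1, T q4.
    T (((q1 \land q4) \to q1) \to \lnot q2): β-rule — branch into F ((q1 \land q4) \to q1)  //  T \lnot q2.
      branch 1.1 (add F ((q1 \land q4) \to q1)):
        F ((q1 \land q4) \to q1): α-rule — add T (q1 \land q4), F q1.
        T (q1 \land q4): α-rule — add T q1, T q4.
        × closes — contains both q1 and \lnot q1.
      branch 1.2 (add T \lnot q2):
        ○ open, literals {q1=false, q2=false, q4=true}.
  branch 2 (add T (q1 \leftrightarrow \lnot q3)):
    T (q1 \leftrightarrow \lnot q3): β-rule — branch into T q1, T \lnot q3  //  F q1, F \lnot q3.
      branch 2.1 (add T q1, T \lnot q3):
        ○ open, literals {q1=true, q3=false}.
      branch 2.2 (add F q1, F \lnot q3):
        ○ open, literals {q1=false, q3=true}.
1 branch closed, 3 open.
An open branch gives a countermodel: q1=false, q2=false, q4=true (unmentioned atoms arbitrary); under it the original formula is false.

Not valid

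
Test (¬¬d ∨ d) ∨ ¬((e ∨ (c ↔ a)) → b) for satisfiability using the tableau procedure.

Satisfiable

Initial set: {((¬¬d ∨ d) ∨ ¬((e ∨ (c ↔ a)) → b))}.
((¬¬d ∨ d) ∨ ¬((e ∨ (c ↔ a)) → b)): β-rule — branch into (¬¬d ∨ d)  //  ¬((e ∨ (c ↔ a)) → b).
  branch 1 (add (¬¬d ∨ d)):
    (¬¬d ∨ d): β-rule — branch into ¬¬d  //  d.
      branch 1.1 (add ¬¬d):
        ¬¬d: drop double negation, giving d.
        ○ open, literals {d=true}.
      branch 1.2 (add d):
        ○ open, literals {d=true}.
  branch 2 (add ¬((e ∨ (c ↔ a)) → b)):
    ¬((e ∨ (c ↔ a)) → b): α-rule — add (e ∨ (c ↔ a)), ¬b.
    (e ∨ (c ↔ a)): β-rule — branch into e  //  (c ↔ a).
      branch 2.1 (add e):
        ○ open, literals {b=false, e=true}.
      branch 2.2 (add (c ↔ a)):
        (c ↔ a): β-rule — branch into c, a  //  ¬c, ¬a.
          branch 2.2.1 (add c, a):
            ○ open, literals {a=true, b=false, c=true}.
          branch 2.2.2 (add ¬c, ¬a):
            ○ open, literals {a=false, b=false, c=false}.
0 branches closed, 5 open.
An open branch gives a satisfying assignment: d=true.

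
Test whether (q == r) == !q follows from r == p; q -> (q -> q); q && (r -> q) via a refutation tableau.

No

Initial set: {(r == p); (q -> (q -> q)); (q && (r -> q)); !((q == r) == !q)}.
(q && (r -> q)): α-rule — add q, (r -> q).
(r == p): β-rule — branch into r, p  //  !r, !p.
  branch 1 (add r, p):
    (q -> (q -> q)): β-rule — branch into !q  //  (q -> q).
      branch 1.1 (add !q):
        × closes — contains both q and !q.
      branch 1.2 (add (q -> q)):
        !((q == r) == !q): β-rule — branch into (q == r), !!q  //  !(q == r), !q.
          branch 1.2.1 (add (q == r), !!q):
            (r -> q): β-rule — branch into !r  //  q.
              branch 1.2.1.1 (add !r):
                × closes — contains both r and !r.
              branch 1.2.1.2 (add q):
                (q -> q): β-rule — branch into !q  //  q.
                  branch 1.2.1.2.1 (add !q):
                    × closes — contains both q and !q.
                  branch 1.2.1.2.2 (add q):
                    (q == r): β-rule — branch into q, r  //  !q, !r.
                      branch 1.2.1.2.2.1 (add q, r):
                        ○ open, literals {p=1, q=1, r=1}.
                      branch 1.2.1.2.2.2 (add !q, !r):
                        × closes — contains both q and !q.
          branch 1.2.2 (add !(q == r), !q):
            × closes — contains both q and !q.
  branch 2 (add !r, !p):
    (q -> (q -> q)): β-rule — branch into !q  //  (q -> q).
      branch 2.1 (add !q):
        × closes — contains both q and !q.
      branch 2.2 (add (q -> q)):
        !((q == r) == !q): β-rule — branch into (q == r), !!q  //  !(q == r), !q.
          branch 2.2.1 (add (q == r), !!q):
            (r -> q): β-rule — branch into !r  //  q.
              branch 2.2.1.1 (add !r):
                (q -> q): β-rule — branch into !q  //  q.
                  branch 2.2.1.1.1 (add !q):
                    × closes — contains both q and !q.
                  branch 2.2.1.1.2 (add q):
                    (q == r): β-rule — branch into q, r  //  !q, !r.
                      branch 2.2.1.1.2.1 (add q, r):
                        × closes — contains both r and !r.
                      branch 2.2.1.1.2.2 (add !q, !r):
                        × closes — contains both q and !q.
              branch 2.2.1.2 (add q):
                (q -> q): β-rule — branch into !q  //  q.
                  branch 2.2.1.2.1 (add !q):
                    × closes — contains both q and !q.
                  branch 2.2.1.2.2 (add q):
                    (q == r): β-rule — branch into q, r  //  !q, !r.
                      branch 2.2.1.2.2.1 (add q, r):
                        × closes — contains both r and !r.
                      branch 2.2.1.2.2.2 (add !q, !r):
                        × closes — contains both q and !q.
          branch 2.2.2 (add !(q == r), !q):
            × closes — contains both q and !q.
13 branches closed, 1 open.
An open branch gives a countermodel: p=1, q=1, r=1 (unmentioned atoms arbitrary); the premises hold there but the conclusion fails.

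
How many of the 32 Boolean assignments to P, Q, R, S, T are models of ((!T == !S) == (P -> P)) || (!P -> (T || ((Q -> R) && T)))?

28

Initial set: {(((!T == !S) == (P -> P)) || (!P -> (T || ((Q -> R) && T))))}.
(((!T == !S) == (P -> P)) || (!P -> (T || ((Q -> R) && T)))): β-rule — branch into ((!T == !S) == (P -> P))  //  (!P -> (T || ((Q -> R) && T))).
  branch 1 (add ((!T == !S) == (P -> P))):
    ((!T == !S) == (P -> P)): β-rule — branch into (!T == !S), (P -> P)  //  !(!T == !S), !(P -> P).
      branch 1.1 (add (!T == !S), (P -> P)):
        (!T == !S): β-rule — branch into !T, !S  //  !!T, !!S.
          branch 1.1.1 (add !T, !S):
            (P -> P): β-rule — branch into !P  //  P.
              branch 1.1.1.1 (add !P):
                ○ open, literals {P=0, S=0, T=0}.
              branch 1.1.1.2 (add P):
                ○ open, literals {P=1, S=0, T=0}.
          branch 1.1.2 (add !!T, !!S):
            (P -> P): β-rule — branch into !P  //  P.
              branch 1.1.2.1 (add !P):
                ○ open, literals {P=0, S=1, T=1}.
              branch 1.1.2.2 (add P):
                ○ open, literals {P=1, S=1, T=1}.
      branch 1.2 (add !(!T == !S), !(P -> P)):
        !(P -> P): α-rule — add P, !P.
        × closes — contains both P and !P.
  branch 2 (add (!P -> (T || ((Q -> R) && T)))):
    (!P -> (T || ((Q -> R) && T))): β-rule — branch into !!P  //  (T || ((Q -> R) && T)).
      branch 2.1 (add !!P):
        ○ open, literals {P=1}.
      branch 2.2 (add (T || ((Q -> R) && T))):
        (T || ((Q -> R) && T)): β-rule — branch into T  //  ((Q -> R) && T).
          branch 2.2.1 (add T):
            ○ open, literals {T=1}.
          branch 2.2.2 (add ((Q -> R) && T)):
            ((Q -> R) && T): α-rule — add (Q -> R), T.
            (Q -> R): β-rule — branch into !Q  //  R.
              branch 2.2.2.1 (add !Q):
                ○ open, literals {Q=0, T=1}.
              branch 2.2.2.2 (add R):
                ○ open, literals {R=1, T=1}.
1 branch closed, 8 open.
Each open branch fixes some atoms; the unmentioned ones are free. Counting distinct full assignments: branch {P=0, S=0, T=0} (Q, R) contributes 4 new; branch {P=1, S=0, T=0} (Q, R) contributes 4 new; branch {P=0, S=1, T=1} (Q, R) contributes 4 new; branch {P=1, S=1, T=1} (Q, R) contributes 4 new; branch {P=1} (Q, R, S, T) contributes 8 new; branch {T=1} (P, Q, R, S) contributes 4 new; branch {Q=0, T=1} (P, R, S) contributes 0 new; branch {R=1, T=1} (P, Q, S) contributes 0 new. Total: 28.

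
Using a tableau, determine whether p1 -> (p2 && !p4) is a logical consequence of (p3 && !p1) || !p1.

Yes

Initial set: {T ((p3 && !p1) || !p1); F (p1 -> (p2 && !p4))}.
F (p1 -> (p2 && !p4)): α-rule — add T p1, F (p2 && !p4).
T ((p3 && !p1) || !p1): β-rule — branch into T (p3 && !p1)  //  T !p1.
  branch 1 (add T (p3 && !p1)):
    T (p3 && !p1): α-rule — add T p3, T !p1.
    × closes — contains both p1 and !p1.
  branch 2 (add T !p1):
    × closes — contains both p1 and !p1.
All 2 branches close.
Every branch closed, so the premises entail the conclusion.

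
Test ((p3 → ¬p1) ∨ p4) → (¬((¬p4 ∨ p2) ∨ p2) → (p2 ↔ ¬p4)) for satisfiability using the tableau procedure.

Satisfiable

Initial set: {(((p3 → ¬p1) ∨ p4) → (¬((¬p4 ∨ p2) ∨ p2) → (p2 ↔ ¬p4)))}.
(((p3 → ¬p1) ∨ p4) → (¬((¬p4 ∨ p2) ∨ p2) → (p2 ↔ ¬p4))): β-rule — branch into ¬((p3 → ¬p1) ∨ p4)  //  (¬((¬p4 ∨ p2) ∨ p2) → (p2 ↔ ¬p4)).
  branch 1 (add ¬((p3 → ¬p1) ∨ p4)):
    ¬((p3 → ¬p1) ∨ p4): α-rule — add ¬(p3 → ¬p1), ¬p4.
    ¬(p3 → ¬p1): α-rule — add p3, ¬¬p1.
    ○ open, literals {p1=T, p3=T, p4=F}.
  branch 2 (add (¬((¬p4 ∨ p2) ∨ p2) → (p2 ↔ ¬p4))):
    (¬((¬p4 ∨ p2) ∨ p2) → (p2 ↔ ¬p4)): β-rule — branch into ¬¬((¬p4 ∨ p2) ∨ p2)  //  (p2 ↔ ¬p4).
      branch 2.1 (add ¬¬((¬p4 ∨ p2) ∨ p2)):
        ¬¬((¬p4 ∨ p2) ∨ p2): β-rule — branch into (¬p4 ∨ p2)  //  p2.
          branch 2.1.1 (add (¬p4 ∨ p2)):
            (¬p4 ∨ p2): β-rule — branch into ¬p4  //  p2.
              branch 2.1.1.1 (add ¬p4):
                ○ open, literals {p4=F}.
              branch 2.1.1.2 (add p2):
                ○ open, literals {p2=T}.
          branch 2.1.2 (add p2):
            ○ open, literals {p2=T}.
      branch 2.2 (add (p2 ↔ ¬p4)):
        (p2 ↔ ¬p4): β-rule — branch into p2, ¬p4  //  ¬p2, ¬¬p4.
          branch 2.2.1 (add p2, ¬p4):
            ○ open, literals {p2=T, p4=F}.
          branch 2.2.2 (add ¬p2, ¬¬p4):
            ○ open, literals {p2=F, p4=T}.
0 branches closed, 6 open.
An open branch gives a satisfying assignment: p1=T, p3=T, p4=F.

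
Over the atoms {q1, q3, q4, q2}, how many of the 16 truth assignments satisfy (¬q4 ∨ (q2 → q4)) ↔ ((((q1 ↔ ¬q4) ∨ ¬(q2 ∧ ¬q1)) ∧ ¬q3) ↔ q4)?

Initial set: {((¬q4 ∨ (q2 → q4)) ↔ ((((q1 ↔ ¬q4) ∨ ¬(q2 ∧ ¬q1)) ∧ ¬q3) ↔ q4))}.
((¬q4 ∨ (q2 → q4)) ↔ ((((q1 ↔ ¬q4) ∨ ¬(q2 ∧ ¬q1)) ∧ ¬q3) ↔ q4)): β-rule — branch into (¬q4 ∨ (q2 → q4)), ((((q1 ↔ ¬q4) ∨ ¬(q2 ∧ ¬q1)) ∧ ¬q3) ↔ q4)  //  ¬(¬q4 ∨ (q2 → q4)), ¬((((q1 ↔ ¬q4) ∨ ¬(q2 ∧ ¬q1)) ∧ ¬q3) ↔ q4).
  branch 1 (add (¬q4 ∨ (q2 → q4)), ((((q1 ↔ ¬q4) ∨ ¬(q2 ∧ ¬q1)) ∧ ¬q3) ↔ q4)):
    (¬q4 ∨ (q2 → q4)): β-rule — branch into ¬q4  //  (q2 → q4).
      branch 1.1 (add ¬q4):
        ((((q1 ↔ ¬q4) ∨ ¬(q2 ∧ ¬q1)) ∧ ¬q3) ↔ q4): β-rule — branch into (((q1 ↔ ¬q4) ∨ ¬(q2 ∧ ¬q1)) ∧ ¬q3), q4  //  ¬(((q1 ↔ ¬q4) ∨ ¬(q2 ∧ ¬q1)) ∧ ¬q3), ¬q4.
          branch 1.1.1 (add (((q1 ↔ ¬q4) ∨ ¬(q2 ∧ ¬q1)) ∧ ¬q3), q4):
            × closes — contains both q4 and ¬q4.
          branch 1.1.2 (add ¬(((q1 ↔ ¬q4) ∨ ¬(q2 ∧ ¬q1)) ∧ ¬q3), ¬q4):
            ¬(((q1 ↔ ¬q4) ∨ ¬(q2 ∧ ¬q1)) ∧ ¬q3): β-rule — branch into ¬((q1 ↔ ¬q4) ∨ ¬(q2 ∧ ¬q1))  //  ¬¬q3.
              branch 1.1.2.1 (add ¬((q1 ↔ ¬q4) ∨ ¬(q2 ∧ ¬q1))):
                ¬((q1 ↔ ¬q4) ∨ ¬(q2 ∧ ¬q1)): α-rule — add ¬(q1 ↔ ¬q4), ¬¬(q2 ∧ ¬q1).
                ¬¬(q2 ∧ ¬q1): α-rule — add q2, ¬q1.
                ¬(q1 ↔ ¬q4): β-rule — branch into q1, ¬¬q4  //  ¬q1, ¬q4.
                  branch 1.1.2.1.1 (add q1, ¬¬q4):
                    × closes — contains both q1 and ¬q1.
                  branch 1.1.2.1.2 (add ¬q1, ¬q4):
                    ○ open, literals {q1=F, q2=T, q4=F}.
              branch 1.1.2.2 (add ¬¬q3):
                ○ open, literals {q3=T, q4=F}.
      branch 1.2 (add (q2 → q4)):
        ((((q1 ↔ ¬q4) ∨ ¬(q2 ∧ ¬q1)) ∧ ¬q3) ↔ q4): β-rule — branch into (((q1 ↔ ¬q4) ∨ ¬(q2 ∧ ¬q1)) ∧ ¬q3), q4  //  ¬(((q1 ↔ ¬q4) ∨ ¬(q2 ∧ ¬q1)) ∧ ¬q3), ¬q4.
          branch 1.2.1 (add (((q1 ↔ ¬q4) ∨ ¬(q2 ∧ ¬q1)) ∧ ¬q3), q4):
            (((q1 ↔ ¬q4) ∨ ¬(q2 ∧ ¬q1)) ∧ ¬q3): α-rule — add ((q1 ↔ ¬q4) ∨ ¬(q2 ∧ ¬q1)), ¬q3.
            (q2 → q4): β-rule — branch into ¬q2  //  q4.
              branch 1.2.1.1 (add ¬q2):
                ((q1 ↔ ¬q4) ∨ ¬(q2 ∧ ¬q1)): β-rule — branch into (q1 ↔ ¬q4)  //  ¬(q2 ∧ ¬q1).
                  branch 1.2.1.1.1 (add (q1 ↔ ¬q4)):
                    (q1 ↔ ¬q4): β-rule — branch into q1, ¬q4  //  ¬q1, ¬¬q4.
                      branch 1.2.1.1.1.1 (add q1, ¬q4):
                        × closes — contains both q4 and ¬q4.
                      branch 1.2.1.1.1.2 (add ¬q1, ¬¬q4):
                        ○ open, literals {q1=F, q2=F, q3=F, q4=T}.
                  branch 1.2.1.1.2 (add ¬(q2 ∧ ¬q1)):
                    ¬(q2 ∧ ¬q1): β-rule — branch into ¬q2  //  ¬¬q1.
                      branch 1.2.1.1.2.1 (add ¬q2):
                        ○ open, literals {q2=F, q3=F, q4=T}.
                      branch 1.2.1.1.2.2 (add ¬¬q1):
                        ○ open, literals {q1=T, q2=F, q3=F, q4=T}.
              branch 1.2.1.2 (add q4):
                ((q1 ↔ ¬q4) ∨ ¬(q2 ∧ ¬q1)): β-rule — branch into (q1 ↔ ¬q4)  //  ¬(q2 ∧ ¬q1).
                  branch 1.2.1.2.1 (add (q1 ↔ ¬q4)):
                    (q1 ↔ ¬q4): β-rule — branch into q1, ¬q4  //  ¬q1, ¬¬q4.
                      branch 1.2.1.2.1.1 (add q1, ¬q4):
                        × closes — contains both q4 and ¬q4.
                      branch 1.2.1.2.1.2 (add ¬q1, ¬¬q4):
                        ○ open, literals {q1=F, q3=F, q4=T}.
                  branch 1.2.1.2.2 (add ¬(q2 ∧ ¬q1)):
                    ¬(q2 ∧ ¬q1): β-rule — branch into ¬q2  //  ¬¬q1.
                      branch 1.2.1.2.2.1 (add ¬q2):
                        ○ open, literals {q2=F, q3=F, q4=T}.
                      branch 1.2.1.2.2.2 (add ¬¬q1):
                        ○ open, literals {q1=T, q3=F, q4=T}.
          branch 1.2.2 (add ¬(((q1 ↔ ¬q4) ∨ ¬(q2 ∧ ¬q1)) ∧ ¬q3), ¬q4):
            (q2 → q4): β-rule — branch into ¬q2  //  q4.
              branch 1.2.2.1 (add ¬q2):
                ¬(((q1 ↔ ¬q4) ∨ ¬(q2 ∧ ¬q1)) ∧ ¬q3): β-rule — branch into ¬((q1 ↔ ¬q4) ∨ ¬(q2 ∧ ¬q1))  //  ¬¬q3.
                  branch 1.2.2.1.1 (add ¬((q1 ↔ ¬q4) ∨ ¬(q2 ∧ ¬q1))):
                    ¬((q1 ↔ ¬q4) ∨ ¬(q2 ∧ ¬q1)): α-rule — add ¬(q1 ↔ ¬q4), ¬¬(q2 ∧ ¬q1).
                    ¬¬(q2 ∧ ¬q1): α-rule — add q2, ¬q1.
                    × closes — contains both q2 and ¬q2.
                  branch 1.2.2.1.2 (add ¬¬q3):
                    ○ open, literals {q2=F, q3=T, q4=F}.
              branch 1.2.2.2 (add q4):
                × closes — contains both q4 and ¬q4.
  branch 2 (add ¬(¬q4 ∨ (q2 → q4)), ¬((((q1 ↔ ¬q4) ∨ ¬(q2 ∧ ¬q1)) ∧ ¬q3) ↔ q4)):
    ¬(¬q4 ∨ (q2 → q4)): α-rule — add ¬¬q4, ¬(q2 → q4).
    ¬(q2 → q4): α-rule — add q2, ¬q4.
    × closes — contains both q4 and ¬q4.
7 branches closed, 9 open.
Each open branch fixes some atoms; the unmentioned ones are free. Counting distinct full assignments: branch {q1=F, q2=T, q4=F} (q3) contributes 2 new; branch {q3=T, q4=F} (q1, q2) contributes 3 new; branch {q1=F, q2=F, q3=F, q4=T} (none free) contributes 1 new; branch {q2=F, q3=F, q4=T} (q1) contributes 1 new; branch {q1=T, q2=F, q3=F, q4=T} (none free) contributes 0 new; branch {q1=F, q3=F, q4=T} (q2) contributes 1 new; branch {q2=F, q3=F, q4=T} (q1) contributes 0 new; branch {q1=T, q3=F, q4=T} (q2) contributes 1 new; branch {q2=F, q3=T, q4=F} (q1) contributes 0 new. Total: 9.

9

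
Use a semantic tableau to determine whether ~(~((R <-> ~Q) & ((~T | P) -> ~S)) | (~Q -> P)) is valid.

Assume the negation and expand:
Initial set: {~~(~((R <-> ~Q) & ((~T | P) -> ~S)) | (~Q -> P))}.
~~(~((R <-> ~Q) & ((~T | P) -> ~S)) | (~Q -> P)): β-rule — branch into ~((R <-> ~Q) & ((~T | P) -> ~S))  //  (~Q -> P).
  branch 1 (add ~((R <-> ~Q) & ((~T | P) -> ~S))):
    ~((R <-> ~Q) & ((~T | P) -> ~S)): β-rule — branch into ~(R <-> ~Q)  //  ~((~T | P) -> ~S).
      branch 1.1 (add ~(R <-> ~Q)):
        ~(R <-> ~Q): β-rule — branch into R, ~~Q  //  ~R, ~Q.
          branch 1.1.1 (add R, ~~Q):
            ○ open, literals {Q=true, R=true}.
          branch 1.1.2 (add ~R, ~Q):
            ○ open, literals {Q=false, R=false}.
      branch 1.2 (add ~((~T | P) -> ~S)):
        ~((~T | P) -> ~S): α-rule — add (~T | P), ~~S.
        (~T | P): β-rule — branch into ~T  //  P.
          branch 1.2.1 (add ~T):
            ○ open, literals {S=true, T=false}.
          branch 1.2.2 (add P):
            ○ open, literals {P=true, S=true}.
  branch 2 (add (~Q -> P)):
    (~Q -> P): β-rule — branch into ~~Q  //  P.
      branch 2.1 (add ~~Q):
        ○ open, literals {Q=true}.
      branch 2.2 (add P):
        ○ open, literals {P=true}.
0 branches closed, 6 open.
An open branch gives a countermodel: Q=true, R=true (unmentioned atoms arbitrary); under it the original formula is false.

Not valid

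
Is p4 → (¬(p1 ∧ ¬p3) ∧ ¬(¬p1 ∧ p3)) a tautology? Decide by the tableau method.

Assume the negation and expand:
Initial set: {F (p4 → (¬(p1 ∧ ¬p3) ∧ ¬(¬p1 ∧ p3)))}.
F (p4 → (¬(p1 ∧ ¬p3) ∧ ¬(¬p1 ∧ p3))): α-rule — add T p4, F (¬(p1 ∧ ¬p3) ∧ ¬(¬p1 ∧ p3)).
F (¬(p1 ∧ ¬p3) ∧ ¬(¬p1 ∧ p3)): β-rule — branch into F ¬(p1 ∧ ¬p3)  //  F ¬(¬p1 ∧ p3).
  branch 1 (add F ¬(p1 ∧ ¬p3)):
    F ¬(p1 ∧ ¬p3): α-rule — add T p1, T ¬p3.
    ○ open, literals {p1=T, p3=F, p4=T}.
  branch 2 (add F ¬(¬p1 ∧ p3)):
    F ¬(¬p1 ∧ p3): α-rule — add T ¬p1, T p3.
    ○ open, literals {p1=F, p3=T, p4=T}.
0 branches closed, 2 open.
An open branch gives a countermodel: p1=T, p3=F, p4=T (unmentioned atoms arbitrary); under it the original formula is false.

Not valid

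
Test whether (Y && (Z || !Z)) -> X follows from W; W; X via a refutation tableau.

Initial set: {W; W; X; !((Y && (Z || !Z)) -> X)}.
!((Y && (Z || !Z)) -> X): α-rule — add (Y && (Z || !Z)), !X.
× closes — contains both X and !X.
All 1 branch closes.
Every branch closed, so the premises entail the conclusion.

Yes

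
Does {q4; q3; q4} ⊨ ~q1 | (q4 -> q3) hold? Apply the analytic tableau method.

Yes

Initial set: {q4; q3; q4; ~(~q1 | (q4 -> q3))}.
~(~q1 | (q4 -> q3)): α-rule — add ~~q1, ~(q4 -> q3).
~(q4 -> q3): α-rule — add q4, ~q3.
× closes — contains both q3 and ~q3.
All 1 branch closes.
Every branch closed, so the premises entail the conclusion.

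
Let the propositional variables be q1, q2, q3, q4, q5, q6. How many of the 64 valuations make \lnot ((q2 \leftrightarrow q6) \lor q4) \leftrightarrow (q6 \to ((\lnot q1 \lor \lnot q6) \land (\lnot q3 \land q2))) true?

Initial set: {(\lnot ((q2 \leftrightarrow q6) \lor q4) \leftrightarrow (q6 \to ((\lnot q1 \lor \lnot q6) \land (\lnot q3 \land q2))))}.
(\lnot ((q2 \leftrightarrow q6) \lor q4) \leftrightarrow (q6 \to ((\lnot q1 \lor \lnot q6) \land (\lnot q3 \land q2)))): β-rule — branch into \lnot ((q2 \leftrightarrow q6) \lor q4), (q6 \to ((\lnot q1 \lor \lnot q6) \land (\lnot q3 \land q2)))  //  \lnot \lnot ((q2 \leftrightarrow q6) \lor q4), \lnot (q6 \to ((\lnot q1 \lor \lnot q6) \land (\lnot q3 \land q2))).
  branch 1 (add \lnot ((q2 \leftrightarrow q6) \lor q4), (q6 \to ((\lnot q1 \lor \lnot q6) \land (\lnot q3 \land q2)))):
    \lnot ((q2 \leftrightarrow q6) \lor q4): α-rule — add \lnot (q2 \leftrightarrow q6), \lnot q4.
    (q6 \to ((\lnot q1 \lor \lnot q6) \land (\lnot q3 \land q2))): β-rule — branch into \lnot q6  //  ((\lnot q1 \lor \lnot q6) \land (\lnot q3 \land q2)).
      branch 1.1 (add \lnot q6):
        \lnot (q2 \leftrightarrow q6): β-rule — branch into q2, \lnot q6  //  \lnot q2, q6.
          branch 1.1.1 (add q2, \lnot q6):
            ○ open, literals {q2=true, q4=false, q6=false}.
          branch 1.1.2 (add \lnot q2, q6):
            × closes — contains both q6 and \lnot q6.
      branch 1.2 (add ((\lnot q1 \lor \lnot q6) \land (\lnot q3 \land q2))):
        ((\lnot q1 \lor \lnot q6) \land (\lnot q3 \land q2)): α-rule — add (\lnot q1 \lor \lnot q6), (\lnot q3 \land q2).
        (\lnot q3 \land q2): α-rule — add \lnot q3, q2.
        \lnot (q2 \leftrightarrow q6): β-rule — branch into q2, \lnot q6  //  \lnot q2, q6.
          branch 1.2.1 (add q2, \lnot q6):
            (\lnot q1 \lor \lnot q6): β-rule — branch into \lnot q1  //  \lnot q6.
              branch 1.2.1.1 (add \lnot q1):
                ○ open, literals {q1=false, q2=true, q3=false, q4=false, q6=false}.
              branch 1.2.1.2 (add \lnot q6):
                ○ open, literals {q2=true, q3=false, q4=false, q6=false}.
          branch 1.2.2 (add \lnot q2, q6):
            × closes — contains both q2 and \lnot q2.
  branch 2 (add \lnot \lnot ((q2 \leftrightarrow q6) \lor q4), \lnot (q6 \to ((\lnot q1 \lor \lnot q6) \land (\lnot q3 \land q2)))):
    \lnot (q6 \to ((\lnot q1 \lor \lnot q6) \land (\lnot q3 \land q2))): α-rule — add q6, \lnot ((\lnot q1 \lor \lnot q6) \land (\lnot q3 \land q2)).
    \lnot \lnot ((q2 \leftrightarrow q6) \lor q4): β-rule — branch into (q2 \leftrightarrow q6)  //  q4.
      branch 2.1 (add (q2 \leftrightarrow q6)):
        \lnot ((\lnot q1 \lor \lnot q6) \land (\lnot q3 \land q2)): β-rule — branch into \lnot (\lnot q1 \lor \lnot q6)  //  \lnot (\lnot q3 \land q2).
          branch 2.1.1 (add \lnot (\lnot q1 \lor \lnot q6)):
            \lnot (\lnot q1 \lor \lnot q6): α-rule — add \lnot \lnot q1, \lnot \lnot q6.
            (q2 \leftrightarrow q6): β-rule — branch into q2, q6  //  \lnot q2, \lnot q6.
              branch 2.1.1.1 (add q2, q6):
                ○ open, literals {q1=true, q2=true, q6=true}.
              branch 2.1.1.2 (add \lnot q2, \lnot q6):
                × closes — contains both q6 and \lnot q6.
          branch 2.1.2 (add \lnot (\lnot q3 \land q2)):
            (q2 \leftrightarrow q6): β-rule — branch into q2, q6  //  \lnot q2, \lnot q6.
              branch 2.1.2.1 (add q2, q6):
                \lnot (\lnot q3 \land q2): β-rule — branch into \lnot \lnot q3  //  \lnot q2.
                  branch 2.1.2.1.1 (add \lnot \lnot q3):
                    ○ open, literals {q2=true, q3=true, q6=true}.
                  branch 2.1.2.1.2 (add \lnot q2):
                    × closes — contains both q2 and \lnot q2.
              branch 2.1.2.2 (add \lnot q2, \lnot q6):
                × closes — contains both q6 and \lnot q6.
      branch 2.2 (add q4):
        \lnot ((\lnot q1 \lor \lnot q6) \land (\lnot q3 \land q2)): β-rule — branch into \lnot (\lnot q1 \lor \lnot q6)  //  \lnot (\lnot q3 \land q2).
          branch 2.2.1 (add \lnot (\lnot q1 \lor \lnot q6)):
            \lnot (\lnot q1 \lor \lnot q6): α-rule — add \lnot \lnot q1, \lnot \lnot q6.
            ○ open, literals {q1=true, q4=true, q6=true}.
          branch 2.2.2 (add \lnot (\lnot q3 \land q2)):
            \lnot (\lnot q3 \land q2): β-rule — branch into \lnot \lnot q3  //  \lnot q2.
              branch 2.2.2.1 (add \lnot \lnot q3):
                ○ open, literals {q3=true, q4=true, q6=true}.
              branch 2.2.2.2 (add \lnot q2):
                ○ open, literals {q2=false, q4=true, q6=true}.
5 branches closed, 8 open.
Each open branch fixes some atoms; the unmentioned ones are free. Counting distinct full assignments: branch {q2=true, q4=false, q6=false} (q1, q3, q5) contributes 8 new; branch {q1=false, q2=true, q3=false, q4=false, q6=false} (q5) contributes 0 new; branch {q2=true, q3=false, q4=false, q6=false} (q1, q5) contributes 0 new; branch {q1=true, q2=true, q6=true} (q3, q4, q5) contributes 8 new; branch {q2=true, q3=true, q6=true} (q1, q4, q5) contributes 4 new; branch {q1=true, q4=true, q6=true} (q2, q3, q5) contributes 4 new; branch {q3=true, q4=true, q6=true} (q1, q2, q5) contributes 2 new; branch {q2=false, q4=true, q6=true} (q1, q3, q5) contributes 2 new. Total: 28.

28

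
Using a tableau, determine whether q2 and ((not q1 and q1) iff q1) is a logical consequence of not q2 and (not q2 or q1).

Initial set: {T (not q2 and (not q2 or q1)); F (q2 and ((not q1 and q1) iff q1))}.
T (not q2 and (not q2 or q1)): α-rule — add T not q2, T (not q2 or q1).
F (q2 and ((not q1 and q1) iff q1)): β-rule — branch into F q2  //  F ((not q1 and q1) iff q1).
  branch 1 (add F q2):
    T (not q2 or q1): β-rule — branch into T not q2  //  T q1.
      branch 1.1 (add T not q2):
        ○ open, literals {q2=false}.
      branch 1.2 (add T q1):
        ○ open, literals {q1=true, q2=false}.
  branch 2 (add F ((not q1 and q1) iff q1)):
    T (not q2 or q1): β-rule — branch into T not q2  //  T q1.
      branch 2.1 (add T not q2):
        F ((not q1 and q1) iff q1): β-rule — branch into T (not q1 and q1), F q1  //  F (not q1 and q1), T q1.
          branch 2.1.1 (add T (not q1 and q1), F q1):
            T (not q1 and q1): α-rule — add T not q1, T q1.
            × closes — contains both q1 and not q1.
          branch 2.1.2 (add F (not q1 and q1), T q1):
            F (not q1 and q1): β-rule — branch into F not q1  //  F q1.
              branch 2.1.2.1 (add F not q1):
                ○ open, literals {q1=true, q2=false}.
              branch 2.1.2.2 (add F q1):
                × closes — contains both q1 and not q1.
      branch 2.2 (add T q1):
        F ((not q1 and q1) iff q1): β-rule — branch into T (not q1 and q1), F q1  //  F (not q1 and q1), T q1.
          branch 2.2.1 (add T (not q1 and q1), F q1):
            × closes — contains both q1 and not q1.
          branch 2.2.2 (add F (not q1 and q1), T q1):
            F (not q1 and q1): β-rule — branch into F not q1  //  F q1.
              branch 2.2.2.1 (add F not q1):
                ○ open, literals {q1=true, q2=false}.
              branch 2.2.2.2 (add F q1):
                × closes — contains both q1 and not q1.
4 branches closed, 4 open.
An open branch gives a countermodel: q2=false (unmentioned atoms arbitrary); the premises hold there but the conclusion fails.

No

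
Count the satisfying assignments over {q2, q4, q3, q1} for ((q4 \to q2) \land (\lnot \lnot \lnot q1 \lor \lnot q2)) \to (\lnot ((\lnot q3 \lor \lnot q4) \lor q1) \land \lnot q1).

9

Initial set: {(((q4 \to q2) \land (\lnot \lnot \lnot q1 \lor \lnot q2)) \to (\lnot ((\lnot q3 \lor \lnot q4) \lor q1) \land \lnot q1))}.
(((q4 \to q2) \land (\lnot \lnot \lnot q1 \lor \lnot q2)) \to (\lnot ((\lnot q3 \lor \lnot q4) \lor q1) \land \lnot q1)): β-rule — branch into \lnot ((q4 \to q2) \land (\lnot \lnot \lnot q1 \lor \lnot q2))  //  (\lnot ((\lnot q3 \lor \lnot q4) \lor q1) \land \lnot q1).
  branch 1 (add \lnot ((q4 \to q2) \land (\lnot \lnot \lnot q1 \lor \lnot q2))):
    \lnot ((q4 \to q2) \land (\lnot \lnot \lnot q1 \lor \lnot q2)): β-rule — branch into \lnot (q4 \to q2)  //  \lnot (\lnot \lnot \lnot q1 \lor \lnot q2).
      branch 1.1 (add \lnot (q4 \to q2)):
        \lnot (q4 \to q2): α-rule — add q4, \lnot q2.
        ○ open, literals {q2=false, q4=true}.
      branch 1.2 (add \lnot (\lnot \lnot \lnot q1 \lor \lnot q2)):
        \lnot (\lnot \lnot \lnot q1 \lor \lnot q2): α-rule — add \lnot \lnot \lnot \lnot q1, \lnot \lnot q2.
        \lnot \lnot \lnot \lnot q1: drop double negation, giving \lnot \lnot q1.
        ○ open, literals {q1=true, q2=true}.
  branch 2 (add (\lnot ((\lnot q3 \lor \lnot q4) \lor q1) \land \lnot q1)):
    (\lnot ((\lnot q3 \lor \lnot q4) \lor q1) \land \lnot q1): α-rule — add \lnot ((\lnot q3 \lor \lnot q4) \lor q1), \lnot q1.
    \lnot ((\lnot q3 \lor \lnot q4) \lor q1): α-rule — add \lnot (\lnot q3 \lor \lnot q4), \lnot q1.
    \lnot (\lnot q3 \lor \lnot q4): α-rule — add \lnot \lnot q3, \lnot \lnot q4.
    ○ open, literals {q1=false, q3=true, q4=true}.
0 branches closed, 3 open.
Each open branch fixes some atoms; the unmentioned ones are free. Counting distinct full assignments: branch {q2=false, q4=true} (q3, q1) contributes 4 new; branch {q1=true, q2=true} (q4, q3) contributes 4 new; branch {q1=false, q3=true, q4=true} (q2) contributes 1 new. Total: 9.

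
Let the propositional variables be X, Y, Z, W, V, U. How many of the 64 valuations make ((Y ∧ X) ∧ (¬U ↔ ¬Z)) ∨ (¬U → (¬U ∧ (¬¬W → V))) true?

Initial set: {(((Y ∧ X) ∧ (¬U ↔ ¬Z)) ∨ (¬U → (¬U ∧ (¬¬W → V))))}.
(((Y ∧ X) ∧ (¬U ↔ ¬Z)) ∨ (¬U → (¬U ∧ (¬¬W → V)))): β-rule — branch into ((Y ∧ X) ∧ (¬U ↔ ¬Z))  //  (¬U → (¬U ∧ (¬¬W → V))).
  branch 1 (add ((Y ∧ X) ∧ (¬U ↔ ¬Z))):
    ((Y ∧ X) ∧ (¬U ↔ ¬Z)): α-rule — add (Y ∧ X), (¬U ↔ ¬Z).
    (Y ∧ X): α-rule — add Y, X.
    (¬U ↔ ¬Z): β-rule — branch into ¬U, ¬Z  //  ¬¬U, ¬¬Z.
      branch 1.1 (add ¬U, ¬Z):
        ○ open, literals {U=0, X=1, Y=1, Z=0}.
      branch 1.2 (add ¬¬U, ¬¬Z):
        ○ open, literals {U=1, X=1, Y=1, Z=1}.
  branch 2 (add (¬U → (¬U ∧ (¬¬W → V)))):
    (¬U → (¬U ∧ (¬¬W → V))): β-rule — branch into ¬¬U  //  (¬U ∧ (¬¬W → V)).
      branch 2.1 (add ¬¬U):
        ○ open, literals {U=1}.
      branch 2.2 (add (¬U ∧ (¬¬W → V))):
        (¬U ∧ (¬¬W → V)): α-rule — add ¬U, (¬¬W → V).
        (¬¬W → V): β-rule — branch into ¬¬¬W  //  V.
          branch 2.2.1 (add ¬¬¬W):
            ¬¬¬W: drop double negation, giving ¬W.
            ○ open, literals {U=0, W=0}.
          branch 2.2.2 (add V):
            ○ open, literals {U=0, V=1}.
0 branches closed, 5 open.
Each open branch fixes some atoms; the unmentioned ones are free. Counting distinct full assignments: branch {U=0, X=1, Y=1, Z=0} (W, V) contributes 4 new; branch {U=1, X=1, Y=1, Z=1} (W, V) contributes 4 new; branch {U=1} (X, Y, Z, W, V) contributes 28 new; branch {U=0, W=0} (X, Y, Z, V) contributes 14 new; branch {U=0, V=1} (X, Y, Z, W) contributes 7 new. Total: 57.

57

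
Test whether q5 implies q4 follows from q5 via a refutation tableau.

Initial set: {T q5; F (q5 implies q4)}.
F (q5 implies q4): α-rule — add T q5, F q4.
○ open, literals {q4=0, q5=1}.
0 branches closed, 1 open.
An open branch gives a countermodel: q4=0, q5=1 (unmentioned atoms arbitrary); the premises hold there but the conclusion fails.

No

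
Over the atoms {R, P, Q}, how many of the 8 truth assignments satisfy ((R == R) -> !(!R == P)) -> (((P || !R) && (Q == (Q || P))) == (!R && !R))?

Initial set: {T (((R == R) -> !(!R == P)) -> (((P || !R) && (Q == (Q || P))) == (!R && !R)))}.
T (((R == R) -> !(!R == P)) -> (((P || !R) && (Q == (Q || P))) == (!R && !R))): β-rule — branch into F ((R == R) -> !(!R == P))  //  T (((P || !R) && (Q == (Q || P))) == (!R && !R)).
  branch 1 (add F ((R == R) -> !(!R == P))):
    F ((R == R) -> !(!R == P)): α-rule — add T (R == R), F !(!R == P).
    T (R == R): β-rule — branch into T R, T R  //  F R, F R.
      branch 1.1 (add T R, T R):
        F !(!R == P): β-rule — branch into T !R, T P  //  F !R, F P.
          branch 1.1.1 (add T !R, T P):
            × closes — contains both R and !R.
          branch 1.1.2 (add F !R, F P):
            ○ open, literals {P=0, R=1}.
      branch 1.2 (add F R, F R):
        F !(!R == P): β-rule — branch into T !R, T P  //  F !R, F P.
          branch 1.2.1 (add T !R, T P):
            ○ open, literals {P=1, R=0}.
          branch 1.2.2 (add F !R, F P):
            × closes — contains both R and !R.
  branch 2 (add T (((P || !R) && (Q == (Q || P))) == (!R && !R))):
    T (((P || !R) && (Q == (Q || P))) == (!R && !R)): β-rule — branch into T ((P || !R) && (Q == (Q || P))), T (!R && !R)  //  F ((P || !R) && (Q == (Q || P))), F (!R && !R).
      branch 2.1 (add T ((P || !R) && (Q == (Q || P))), T (!R && !R)):
        T ((P || !R) && (Q == (Q || P))): α-rule — add T (P || !R), T (Q == (Q || P)).
        T (!R && !R): α-rule — add T !R, T !R.
        T (P || !R): β-rule — branch into T P  //  T !R.
          branch 2.1.1 (add T P):
            T (Q == (Q || P)): β-rule — branch into T Q, T (Q || P)  //  F Q, F (Q || P).
              branch 2.1.1.1 (add T Q, T (Q || P)):
                T (Q || P): β-rule — branch into T Q  //  T P.
                  branch 2.1.1.1.1 (add T Q):
                    ○ open, literals {P=1, Q=1, R=0}.
                  branch 2.1.1.1.2 (add T P):
                    ○ open, literals {P=1, Q=1, R=0}.
              branch 2.1.1.2 (add F Q, F (Q || P)):
                F (Q || P): α-rule — add F Q, F P.
                × closes — contains both P and !P.
          branch 2.1.2 (add T !R):
            T (Q == (Q || P)): β-rule — branch into T Q, T (Q || P)  //  F Q, F (Q || P).
              branch 2.1.2.1 (add T Q, T (Q || P)):
                T (Q || P): β-rule — branch into T Q  //  T P.
                  branch 2.1.2.1.1 (add T Q):
                    ○ open, literals {Q=1, R=0}.
                  branch 2.1.2.1.2 (add T P):
                    ○ open, literals {P=1, Q=1, R=0}.
              branch 2.1.2.2 (add F Q, F (Q || P)):
                F (Q || P): α-rule — add F Q, F P.
                ○ open, literals {P=0, Q=0, R=0}.
      branch 2.2 (add F ((P || !R) && (Q == (Q || P))), F (!R && !R)):
        F ((P || !R) && (Q == (Q || P))): β-rule — branch into F (P || !R)  //  F (Q == (Q || P)).
          branch 2.2.1 (add F (P || !R)):
            F (P || !R): α-rule — add F P, F !R.
            F (!R && !R): β-rule — branch into F !R  //  F !R.
              branch 2.2.1.1 (add F !R):
                ○ open, literals {P=0, R=1}.
              branch 2.2.1.2 (add F !R):
                ○ open, literals {P=0, R=1}.
          branch 2.2.2 (add F (Q == (Q || P))):
            F (!R && !R): β-rule — branch into F !R  //  F !R.
              branch 2.2.2.1 (add F !R):
                F (Q == (Q || P)): β-rule — branch into T Q, F (Q || P)  //  F Q, T (Q || P).
                  branch 2.2.2.1.1 (add T Q, F (Q || P)):
                    F (Q || P): α-rule — add F Q, F P.
                    × closes — contains both Q and !Q.
                  branch 2.2.2.1.2 (add F Q, T (Q || P)):
                    T (Q || P): β-rule — branch into T Q  //  T P.
                      branch 2.2.2.1.2.1 (add T Q):
                        × closes — contains both Q and !Q.
                      branch 2.2.2.1.2.2 (add T P):
                        ○ open, literals {P=1, Q=0, R=1}.
              branch 2.2.2.2 (add F !R):
                F (Q == (Q || P)): β-rule — branch into T Q, F (Q || P)  //  F Q, T (Q || P).
                  branch 2.2.2.2.1 (add T Q, F (Q || P)):
                    F (Q || P): α-rule — add F Q, F P.
                    × closes — contains both Q and !Q.
                  branch 2.2.2.2.2 (add F Q, T (Q || P)):
                    T (Q || P): β-rule — branch into T Q  //  T P.
                      branch 2.2.2.2.2.1 (add T Q):
                        × closes — contains both Q and !Q.
                      branch 2.2.2.2.2.2 (add T P):
                        ○ open, literals {P=1, Q=0, R=1}.
7 branches closed, 11 open.
Each open branch fixes some atoms; the unmentioned ones are free. Counting distinct full assignments: branch {P=0, R=1} (Q) contributes 2 new; branch {P=1, R=0} (Q) contributes 2 new; branch {P=1, Q=1, R=0} (none free) contributes 0 new; branch {P=1, Q=1, R=0} (none free) contributes 0 new; branch {Q=1, R=0} (P) contributes 1 new; branch {P=1, Q=1, R=0} (none free) contributes 0 new; branch {P=0, Q=0, R=0} (none free) contributes 1 new; branch {P=0, R=1} (Q) contributes 0 new; branch {P=0, R=1} (Q) contributes 0 new; branch {P=1, Q=0, R=1} (none free) contributes 1 new; branch {P=1, Q=0, R=1} (none free) contributes 0 new. Total: 7.

7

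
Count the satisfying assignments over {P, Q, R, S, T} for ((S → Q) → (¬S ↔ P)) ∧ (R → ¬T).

15

Initial set: {(((S → Q) → (¬S ↔ P)) ∧ (R → ¬T))}.
(((S → Q) → (¬S ↔ P)) ∧ (R → ¬T)): α-rule — add ((S → Q) → (¬S ↔ P)), (R → ¬T).
((S → Q) → (¬S ↔ P)): β-rule — branch into ¬(S → Q)  //  (¬S ↔ P).
  branch 1 (add ¬(S → Q)):
    ¬(S → Q): α-rule — add S, ¬Q.
    (R → ¬T): β-rule — branch into ¬R  //  ¬T.
      branch 1.1 (add ¬R):
        ○ open, literals {Q=0, R=0, S=1}.
      branch 1.2 (add ¬T):
        ○ open, literals {Q=0, S=1, T=0}.
  branch 2 (add (¬S ↔ P)):
    (R → ¬T): β-rule — branch into ¬R  //  ¬T.
      branch 2.1 (add ¬R):
        (¬S ↔ P): β-rule — branch into ¬S, P  //  ¬¬S, ¬P.
          branch 2.1.1 (add ¬S, P):
            ○ open, literals {P=1, R=0, S=0}.
          branch 2.1.2 (add ¬¬S, ¬P):
            ○ open, literals {P=0, R=0, S=1}.
      branch 2.2 (add ¬T):
        (¬S ↔ P): β-rule — branch into ¬S, P  //  ¬¬S, ¬P.
          branch 2.2.1 (add ¬S, P):
            ○ open, literals {P=1, S=0, T=0}.
          branch 2.2.2 (add ¬¬S, ¬P):
            ○ open, literals {P=0, S=1, T=0}.
0 branches closed, 6 open.
Each open branch fixes some atoms; the unmentioned ones are free. Counting distinct full assignments: branch {Q=0, R=0, S=1} (P, T) contributes 4 new; branch {Q=0, S=1, T=0} (P, R) contributes 2 new; branch {P=1, R=0, S=0} (Q, T) contributes 4 new; branch {P=0, R=0, S=1} (Q, T) contributes 2 new; branch {P=1, S=0, T=0} (Q, R) contributes 2 new; branch {P=0, S=1, T=0} (Q, R) contributes 1 new. Total: 15.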